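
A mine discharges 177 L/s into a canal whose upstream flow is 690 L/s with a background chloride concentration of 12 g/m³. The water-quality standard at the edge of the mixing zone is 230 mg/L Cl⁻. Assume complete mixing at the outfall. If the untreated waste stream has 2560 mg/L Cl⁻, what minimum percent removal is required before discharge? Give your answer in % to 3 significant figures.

57.8 %

177 L/s = 0.177 m³/s.
690 L/s = 0.69 m³/s.
Mass balance: 230·0.867 = 0.177·Cₑ + 0.69·12.
Cₑ = (199.4 − 8.28) / 0.177 = 1080 mg/L.
Required removal = 1 − 1080/2560 = 57.82 %.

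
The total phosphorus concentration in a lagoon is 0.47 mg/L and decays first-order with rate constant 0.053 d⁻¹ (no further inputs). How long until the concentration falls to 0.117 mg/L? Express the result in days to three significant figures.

26.2 d

t = ln(C₀/C)/k = ln(0.47/0.117)/0.053 = 1.391/0.053 = 26.24 d.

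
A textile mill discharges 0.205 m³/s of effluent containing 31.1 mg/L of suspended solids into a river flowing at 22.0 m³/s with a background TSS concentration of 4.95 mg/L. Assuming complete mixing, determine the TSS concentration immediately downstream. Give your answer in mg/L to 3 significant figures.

5.19 mg/L

Flow-weighted mixing gives C = (0.205·31.1 + 22·4.95) / (0.205 + 22) = 115.3/22.2 = 5.191 mg/L.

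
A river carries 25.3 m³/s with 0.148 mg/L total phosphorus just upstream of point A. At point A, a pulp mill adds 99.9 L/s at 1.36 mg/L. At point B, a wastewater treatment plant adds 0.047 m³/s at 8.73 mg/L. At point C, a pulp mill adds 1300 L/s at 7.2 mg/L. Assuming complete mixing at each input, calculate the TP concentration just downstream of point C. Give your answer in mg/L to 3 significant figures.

99.9 L/s = 0.0999 m³/s.
After input A: C = (25.3·0.148 + 0.0999·1.36) / 25.4 = 0.1528 mg/L.
After input B: C = (25.4·0.1528 + 0.047·8.73) / 25.45 = 0.1686 mg/L.
1300 L/s = 1.3 m³/s.
After input C: C = (25.45·0.1686 + 1.3·7.2) / 26.75 = 0.5104 mg/L.

0.510 mg/L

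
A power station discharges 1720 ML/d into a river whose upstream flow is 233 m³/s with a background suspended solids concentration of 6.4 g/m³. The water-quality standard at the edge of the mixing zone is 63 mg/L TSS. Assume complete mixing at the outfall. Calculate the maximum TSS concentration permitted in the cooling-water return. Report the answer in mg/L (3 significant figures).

1720 ML/d = 19.91 m³/s.
Mass balance: 63·252.9 = 19.91·Cₑ + 233·6.4.
Cₑ = (1.593e+04 − 1491) / 19.91 = 725.5 mg/L.

725 mg/L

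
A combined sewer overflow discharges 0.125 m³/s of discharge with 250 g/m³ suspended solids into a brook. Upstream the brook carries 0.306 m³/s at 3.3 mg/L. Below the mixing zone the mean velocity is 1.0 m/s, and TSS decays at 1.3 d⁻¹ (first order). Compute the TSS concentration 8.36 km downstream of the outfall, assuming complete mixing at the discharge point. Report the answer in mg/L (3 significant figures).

66.0 mg/L

After complete mixing, C₀ = (0.125·250 + 0.306·3.3) / 0.431 = 74.85 mg/L.
Travel time t = 8360 m / 1.0 m/s = 8360 s = 0.09676 d.
C = 74.85·exp(−1.3·0.09676) = 74.85·0.8818 = 66 mg/L.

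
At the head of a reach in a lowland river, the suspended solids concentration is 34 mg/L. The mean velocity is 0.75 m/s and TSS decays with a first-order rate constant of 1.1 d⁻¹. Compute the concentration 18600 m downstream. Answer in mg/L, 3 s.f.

Travel time t = 18600 m / 0.75 m/s = 1.86e+04/0.75 = 2.48e+04 s = 0.287 d.
First-order decay: C = 34·exp(−1.1·0.287) = 34·0.7292 = 24.79 mg/L.

24.8 mg/L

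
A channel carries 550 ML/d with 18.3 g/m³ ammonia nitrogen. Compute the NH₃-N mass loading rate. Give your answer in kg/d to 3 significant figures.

10100 kg/d

550 ML/d = 6.366 m³/s.
Mass flux = Q·C = 6.366 m³/s × 18.3 g/m³ = 116.5 g/s.
= 116.5 g/s × 86.4 = 1.006e+04 kg/d.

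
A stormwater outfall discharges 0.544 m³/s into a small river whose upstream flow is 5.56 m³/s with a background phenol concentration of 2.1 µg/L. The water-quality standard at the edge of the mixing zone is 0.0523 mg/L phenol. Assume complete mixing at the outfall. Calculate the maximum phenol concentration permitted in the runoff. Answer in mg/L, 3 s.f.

0.565 mg/L

2.1 µg/L = 0.0021 mg/L.
Mass balance: 0.0523·6.104 = 0.544·Cₑ + 5.56·0.0021.
Cₑ = (0.3192 − 0.01168) / 0.544 = 0.5654 mg/L.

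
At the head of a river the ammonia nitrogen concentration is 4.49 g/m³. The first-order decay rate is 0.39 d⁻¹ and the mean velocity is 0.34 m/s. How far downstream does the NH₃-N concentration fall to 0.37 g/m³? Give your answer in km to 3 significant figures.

From C = C₀·e^(−kt), t = ln(C₀/C)/k = ln(4.49/0.37)/0.39 = 2.496/0.39 = 6.4 d.
Distance = v·t = 0.34 m/s × 5.53e+05 s = 1.88e+05 m = 188 km.

188 km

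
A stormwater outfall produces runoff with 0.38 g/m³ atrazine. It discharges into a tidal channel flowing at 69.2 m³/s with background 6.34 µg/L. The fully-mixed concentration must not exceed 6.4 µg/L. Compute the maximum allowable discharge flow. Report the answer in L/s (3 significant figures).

11.1 L/s

6.34 µg/L = 0.00634 mg/L.
6.4 µg/L = 0.0064 mg/L.
Mass balance at complete mixing: C_std·(Q_w + Q_r) = Q_w·C_e + Q_r·C_b.
Rearranging, Q_w = Q_r·(C_std − C_b)/(C_e − C_std) = 69.2·(0.0064 − 0.00634) / (0.38 − 0.0064) = 0.01111 m³/s.
= 11.11 L/s.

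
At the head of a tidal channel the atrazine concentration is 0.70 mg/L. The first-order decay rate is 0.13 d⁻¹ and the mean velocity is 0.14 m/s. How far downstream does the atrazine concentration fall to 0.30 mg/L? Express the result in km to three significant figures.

From C = C₀·e^(−kt), t = ln(C₀/C)/k = ln(0.70/0.30)/0.13 = 0.8473/0.13 = 6.518 d.
Distance = v·t = 0.14 m/s × 5.631e+05 s = 7.884e+04 m = 78.84 km.

78.8 km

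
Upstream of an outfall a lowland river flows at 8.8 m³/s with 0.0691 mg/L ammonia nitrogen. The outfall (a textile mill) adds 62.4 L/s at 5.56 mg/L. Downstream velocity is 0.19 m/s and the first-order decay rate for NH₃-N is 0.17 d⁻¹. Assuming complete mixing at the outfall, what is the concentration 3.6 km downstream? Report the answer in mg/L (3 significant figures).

0.104 mg/L

62.4 L/s = 0.0624 m³/s.
After complete mixing, C₀ = (0.0624·5.56 + 8.8·0.0691) / 8.862 = 0.1078 mg/L.
Travel time t = 3600 m / 0.19 m/s = 1.895e+04 s = 0.2193 d.
C = 0.1078·exp(−0.17·0.2193) = 0.1078·0.9634 = 0.1038 mg/L.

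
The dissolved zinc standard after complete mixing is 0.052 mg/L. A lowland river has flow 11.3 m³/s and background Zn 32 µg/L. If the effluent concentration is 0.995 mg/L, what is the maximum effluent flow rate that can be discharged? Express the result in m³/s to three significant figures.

32 µg/L = 0.032 mg/L.
Mass balance at complete mixing: C_std·(Q_w + Q_r) = Q_w·C_e + Q_r·C_b.
Rearranging, Q_w = Q_r·(C_std − C_b)/(C_e − C_std) = 11.3·(0.052 − 0.032) / (0.995 − 0.052) = 0.2397 m³/s.

0.240 m³/s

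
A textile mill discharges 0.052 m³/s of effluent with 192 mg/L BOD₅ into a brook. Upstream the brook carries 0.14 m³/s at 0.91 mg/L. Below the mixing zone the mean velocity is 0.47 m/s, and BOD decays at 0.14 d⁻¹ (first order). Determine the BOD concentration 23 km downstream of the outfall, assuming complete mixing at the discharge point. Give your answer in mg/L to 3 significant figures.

After complete mixing, C₀ = (0.052·192 + 0.14·0.91) / 0.192 = 52.66 mg/L.
Travel time t = 2.3e+04 m / 0.47 m/s = 4.894e+04 s = 0.5664 d.
C = 52.66·exp(−0.14·0.5664) = 52.66·0.9238 = 48.65 mg/L.

48.6 mg/L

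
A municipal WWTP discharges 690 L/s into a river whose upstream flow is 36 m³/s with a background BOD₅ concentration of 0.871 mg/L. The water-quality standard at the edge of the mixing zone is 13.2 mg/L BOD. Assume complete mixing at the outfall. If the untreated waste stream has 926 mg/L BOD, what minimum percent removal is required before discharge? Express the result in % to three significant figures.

29.1 %

690 L/s = 0.69 m³/s.
Mass balance: 13.2·36.69 = 0.69·Cₑ + 36·0.871.
Cₑ = (484.3 − 31.36) / 0.69 = 656.5 mg/L.
Required removal = 1 − 656.5/926 = 29.11 %.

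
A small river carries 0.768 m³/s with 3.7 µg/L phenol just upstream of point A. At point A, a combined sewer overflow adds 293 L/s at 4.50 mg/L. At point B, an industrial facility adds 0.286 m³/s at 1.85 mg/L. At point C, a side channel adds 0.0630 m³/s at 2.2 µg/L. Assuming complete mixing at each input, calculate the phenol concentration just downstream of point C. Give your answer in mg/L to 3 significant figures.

1.31 mg/L

3.7 µg/L = 0.0037 mg/L.
293 L/s = 0.293 m³/s.
After input A: C = (0.768·0.0037 + 0.293·4.5) / 1.061 = 1.245 mg/L.
After input B: C = (1.061·1.245 + 0.286·1.85) / 1.347 = 1.374 mg/L.
2.2 µg/L = 0.0022 mg/L.
After input C: C = (1.347·1.374 + 0.063·0.0022) / 1.41 = 1.312 mg/L.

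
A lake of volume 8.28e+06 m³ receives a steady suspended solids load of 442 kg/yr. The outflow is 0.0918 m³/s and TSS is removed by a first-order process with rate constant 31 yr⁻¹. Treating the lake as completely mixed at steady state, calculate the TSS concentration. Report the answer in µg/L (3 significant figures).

Outflow Q = 0.0918 m³/s × 3.156e+07 s/yr = 2.897e+06 m³/yr.
Steady-state CSTR mass balance: W = Q·C + k·V·C, so C = W/(Q + kV).
Q + kV = 2.897e+06 + 31·8.28e+06 = 2.596e+08 m³/yr.
C = 442/2.596e+08 = 1.703e-06 kg/m³ = 0.001703 mg/L = 1.703 µg/L.

1.70 µg/L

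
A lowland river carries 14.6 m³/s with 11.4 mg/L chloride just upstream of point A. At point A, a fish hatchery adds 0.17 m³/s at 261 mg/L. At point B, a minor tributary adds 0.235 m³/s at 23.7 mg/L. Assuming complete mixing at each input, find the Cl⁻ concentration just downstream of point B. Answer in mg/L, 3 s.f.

After input A: C = (14.6·11.4 + 0.17·261) / 14.77 = 14.27 mg/L.
After input B: C = (14.77·14.27 + 0.235·23.7) / 15 = 14.42 mg/L.

14.4 mg/L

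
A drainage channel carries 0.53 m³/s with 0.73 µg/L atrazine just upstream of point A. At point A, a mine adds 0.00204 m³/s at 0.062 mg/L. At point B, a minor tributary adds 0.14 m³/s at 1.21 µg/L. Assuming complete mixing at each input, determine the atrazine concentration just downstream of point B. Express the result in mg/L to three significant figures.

0.00102 mg/L

0.73 µg/L = 0.00073 mg/L.
After input A: C = (0.53·0.00073 + 0.00204·0.062) / 0.532 = 0.0009649 mg/L.
1.21 µg/L = 0.00121 mg/L.
After input B: C = (0.532·0.0009649 + 0.14·0.00121) / 0.672 = 0.001016 mg/L.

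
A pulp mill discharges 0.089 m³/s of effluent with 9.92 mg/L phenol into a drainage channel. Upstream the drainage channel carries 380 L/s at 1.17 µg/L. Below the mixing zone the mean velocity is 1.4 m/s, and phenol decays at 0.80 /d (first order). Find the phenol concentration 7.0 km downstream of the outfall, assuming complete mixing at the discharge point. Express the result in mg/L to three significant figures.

380 L/s = 0.38 m³/s.
1.17 µg/L = 0.00117 mg/L.
After complete mixing, C₀ = (0.089·9.92 + 0.38·0.00117) / 0.469 = 1.883 mg/L.
Travel time t = 7000 m / 1.4 m/s = 5000 s = 0.05787 d.
C = 1.883·exp(−0.80·0.05787) = 1.883·0.9548 = 1.798 mg/L.

1.80 mg/L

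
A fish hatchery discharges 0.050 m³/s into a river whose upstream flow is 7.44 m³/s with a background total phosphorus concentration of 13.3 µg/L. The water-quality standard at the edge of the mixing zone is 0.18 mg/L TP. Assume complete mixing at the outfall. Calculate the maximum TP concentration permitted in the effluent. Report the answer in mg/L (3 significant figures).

13.3 µg/L = 0.0133 mg/L.
Mass balance: 0.18·7.49 = 0.05·Cₑ + 7.44·0.0133.
Cₑ = (1.348 − 0.09895) / 0.05 = 24.98 mg/L.

25.0 mg/L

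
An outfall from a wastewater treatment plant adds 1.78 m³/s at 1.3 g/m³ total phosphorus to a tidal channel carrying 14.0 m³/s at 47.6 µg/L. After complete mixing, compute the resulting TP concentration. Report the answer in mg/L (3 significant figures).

47.6 µg/L = 0.0476 mg/L.
By mass balance at complete mixing, C = (1.78·1.3 + 14·0.0476) / (1.78 + 14) = 2.98/15.78 = 0.1889 mg/L.

0.189 mg/L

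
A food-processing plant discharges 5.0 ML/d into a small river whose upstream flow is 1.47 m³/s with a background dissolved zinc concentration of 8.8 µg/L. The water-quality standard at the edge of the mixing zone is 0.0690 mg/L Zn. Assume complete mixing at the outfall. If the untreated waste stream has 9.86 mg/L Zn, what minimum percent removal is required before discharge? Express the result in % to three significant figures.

5.0 ML/d = 0.05787 m³/s.
8.8 µg/L = 0.0088 mg/L.
Mass balance: 0.069·1.528 = 0.05787·Cₑ + 1.47·0.0088.
Cₑ = (0.1054 − 0.01294) / 0.05787 = 1.598 mg/L.
Required removal = 1 − 1.598/9.86 = 83.79 %.

83.8 %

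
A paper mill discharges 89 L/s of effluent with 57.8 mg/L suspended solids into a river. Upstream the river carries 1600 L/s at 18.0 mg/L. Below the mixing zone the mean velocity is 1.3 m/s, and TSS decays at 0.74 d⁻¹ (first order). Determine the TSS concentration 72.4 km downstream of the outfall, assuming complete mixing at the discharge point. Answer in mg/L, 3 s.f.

89 L/s = 0.089 m³/s.
1600 L/s = 1.6 m³/s.
After complete mixing, C₀ = (0.089·57.8 + 1.6·18) / 1.689 = 20.1 mg/L.
Travel time t = 7.24e+04 m / 1.3 m/s = 5.569e+04 s = 0.6446 d.
C = 20.1·exp(−0.74·0.6446) = 20.1·0.6206 = 12.47 mg/L.

12.5 mg/L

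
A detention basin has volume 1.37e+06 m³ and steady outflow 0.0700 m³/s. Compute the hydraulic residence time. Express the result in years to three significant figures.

Q = 0.0700 m³/s × 3.156e+07 s/yr = 2.209e+06 m³/yr.
Hydraulic residence time τ = V/Q = 1.37e+06/2.209e+06 = 0.6202 yr.

0.620 yr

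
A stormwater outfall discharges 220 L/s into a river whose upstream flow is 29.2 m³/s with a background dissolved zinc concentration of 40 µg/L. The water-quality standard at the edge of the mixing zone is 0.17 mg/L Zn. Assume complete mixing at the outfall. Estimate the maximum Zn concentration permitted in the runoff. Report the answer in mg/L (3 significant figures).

220 L/s = 0.22 m³/s.
40 µg/L = 0.04 mg/L.
Mass balance: 0.17·29.42 = 0.22·Cₑ + 29.2·0.04.
Cₑ = (5.001 − 1.168) / 0.22 = 17.42 mg/L.

17.4 mg/L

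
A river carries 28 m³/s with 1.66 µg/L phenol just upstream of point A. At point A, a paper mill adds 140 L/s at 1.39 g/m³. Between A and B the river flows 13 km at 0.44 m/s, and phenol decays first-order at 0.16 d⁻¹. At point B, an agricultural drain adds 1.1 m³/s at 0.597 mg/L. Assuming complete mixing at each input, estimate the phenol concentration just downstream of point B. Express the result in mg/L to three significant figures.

1.66 µg/L = 0.00166 mg/L.
140 L/s = 0.14 m³/s.
After input A: C = (28·0.00166 + 0.14·1.39) / 28.14 = 0.008567 mg/L.
Over the 13 km reach to input B (t = 2.955e+04 s = 0.342 d), decay gives C = 0.008567·exp(−0.16·0.342) = 0.008111 mg/L.
After input B: C = (28.14·0.008111 + 1.1·0.597) / 29.24 = 0.03026 mg/L.

0.0303 mg/L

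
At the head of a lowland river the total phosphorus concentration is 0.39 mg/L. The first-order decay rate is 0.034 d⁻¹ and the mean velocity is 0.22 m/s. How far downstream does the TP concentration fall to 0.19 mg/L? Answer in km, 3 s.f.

From C = C₀·e^(−kt), t = ln(C₀/C)/k = ln(0.39/0.19)/0.034 = 0.7191/0.034 = 21.15 d.
Distance = v·t = 0.22 m/s × 1.827e+06 s = 4.02e+05 m = 402 km.

402 km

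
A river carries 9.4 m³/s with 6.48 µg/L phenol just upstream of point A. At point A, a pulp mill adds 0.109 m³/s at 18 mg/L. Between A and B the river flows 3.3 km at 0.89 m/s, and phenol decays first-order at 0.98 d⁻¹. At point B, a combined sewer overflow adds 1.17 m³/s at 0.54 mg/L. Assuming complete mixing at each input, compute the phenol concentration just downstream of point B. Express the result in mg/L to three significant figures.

6.48 µg/L = 0.00648 mg/L.
After input A: C = (9.4·0.00648 + 0.109·18) / 9.509 = 0.2127 mg/L.
Over the 3.3 km reach to input B (t = 3708 s = 0.04292 d), decay gives C = 0.2127·exp(−0.98·0.04292) = 0.204 mg/L.
After input B: C = (9.509·0.204 + 1.17·0.54) / 10.68 = 0.2408 mg/L.

0.241 mg/L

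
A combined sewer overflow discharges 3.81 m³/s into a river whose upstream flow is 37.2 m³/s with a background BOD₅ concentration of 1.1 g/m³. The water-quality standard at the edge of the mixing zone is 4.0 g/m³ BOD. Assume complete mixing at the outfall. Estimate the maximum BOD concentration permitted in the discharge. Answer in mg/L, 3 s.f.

Mass balance: 4·41.01 = 3.81·Cₑ + 37.2·1.1.
Cₑ = (164 − 40.92) / 3.81 = 32.31 mg/L.

32.3 mg/L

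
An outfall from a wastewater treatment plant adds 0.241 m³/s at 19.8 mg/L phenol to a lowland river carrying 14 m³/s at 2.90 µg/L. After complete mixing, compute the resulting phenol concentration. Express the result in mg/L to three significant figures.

0.338 mg/L

2.90 µg/L = 0.0029 mg/L.
Conservation of mass across the mixing zone: C = (0.241·19.8 + 14·0.0029) / (0.241 + 14) = 4.812/14.24 = 0.3379 mg/L.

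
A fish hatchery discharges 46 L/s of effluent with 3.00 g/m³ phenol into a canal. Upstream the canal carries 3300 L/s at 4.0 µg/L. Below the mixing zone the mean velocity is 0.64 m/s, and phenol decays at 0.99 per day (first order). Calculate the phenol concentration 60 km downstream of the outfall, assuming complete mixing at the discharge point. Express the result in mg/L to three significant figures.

0.0154 mg/L

46 L/s = 0.046 m³/s.
3300 L/s = 3.3 m³/s.
4.0 µg/L = 0.004 mg/L.
After complete mixing, C₀ = (0.046·3 + 3.3·0.004) / 3.346 = 0.04519 mg/L.
Travel time t = 6e+04 m / 0.64 m/s = 9.375e+04 s = 1.085 d.
C = 0.04519·exp(−0.99·1.085) = 0.04519·0.3416 = 0.01543 mg/L.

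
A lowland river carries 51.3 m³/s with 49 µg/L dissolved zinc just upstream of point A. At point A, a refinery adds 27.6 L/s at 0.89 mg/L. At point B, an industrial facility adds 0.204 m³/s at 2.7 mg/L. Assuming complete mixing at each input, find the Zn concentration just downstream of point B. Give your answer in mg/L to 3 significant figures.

49 µg/L = 0.049 mg/L.
27.6 L/s = 0.0276 m³/s.
After input A: C = (51.3·0.049 + 0.0276·0.89) / 51.33 = 0.04945 mg/L.
After input B: C = (51.33·0.04945 + 0.204·2.7) / 51.53 = 0.05995 mg/L.

0.0599 mg/L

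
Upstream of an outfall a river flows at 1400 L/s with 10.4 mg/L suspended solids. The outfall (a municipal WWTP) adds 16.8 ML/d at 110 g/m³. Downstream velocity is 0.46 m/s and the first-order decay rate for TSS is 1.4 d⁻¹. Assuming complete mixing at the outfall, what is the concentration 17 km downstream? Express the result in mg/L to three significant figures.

16.8 ML/d = 0.1944 m³/s.
1400 L/s = 1.4 m³/s.
After complete mixing, C₀ = (0.1944·110 + 1.4·10.4) / 1.594 = 22.55 mg/L.
Travel time t = 1.7e+04 m / 0.46 m/s = 3.696e+04 s = 0.4277 d.
C = 22.55·exp(−1.4·0.4277) = 22.55·0.5495 = 12.39 mg/L.

12.4 mg/L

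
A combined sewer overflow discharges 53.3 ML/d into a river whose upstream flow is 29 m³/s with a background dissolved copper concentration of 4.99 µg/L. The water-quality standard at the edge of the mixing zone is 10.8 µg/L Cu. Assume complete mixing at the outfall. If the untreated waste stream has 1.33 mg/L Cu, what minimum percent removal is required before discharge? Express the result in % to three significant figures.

78.7 %

53.3 ML/d = 0.6169 m³/s.
4.99 µg/L = 0.00499 mg/L.
10.8 µg/L = 0.0108 mg/L.
Mass balance: 0.0108·29.62 = 0.6169·Cₑ + 29·0.00499.
Cₑ = (0.3199 − 0.1447) / 0.6169 = 0.2839 mg/L.
Required removal = 1 − 0.2839/1.33 = 78.65 %.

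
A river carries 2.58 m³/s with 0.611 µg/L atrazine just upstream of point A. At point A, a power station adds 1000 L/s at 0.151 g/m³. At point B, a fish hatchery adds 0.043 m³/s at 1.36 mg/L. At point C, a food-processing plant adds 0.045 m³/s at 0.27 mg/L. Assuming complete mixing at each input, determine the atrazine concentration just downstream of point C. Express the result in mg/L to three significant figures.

0.611 µg/L = 0.000611 mg/L.
1000 L/s = 1 m³/s.
After input A: C = (2.58·0.000611 + 1·0.151) / 3.58 = 0.04262 mg/L.
After input B: C = (3.58·0.04262 + 0.043·1.36) / 3.623 = 0.05825 mg/L.
After input C: C = (3.623·0.05825 + 0.045·0.27) / 3.668 = 0.06085 mg/L.

0.0609 mg/L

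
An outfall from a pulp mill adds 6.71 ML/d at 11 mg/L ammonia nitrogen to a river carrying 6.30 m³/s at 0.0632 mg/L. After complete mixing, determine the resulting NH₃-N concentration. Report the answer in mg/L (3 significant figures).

6.71 ML/d = 0.07766 m³/s.
Conservation of mass across the mixing zone: C = (0.07766·11 + 6.3·0.0632) / (0.07766 + 6.3) = 1.252/6.378 = 0.1964 mg/L.

0.196 mg/L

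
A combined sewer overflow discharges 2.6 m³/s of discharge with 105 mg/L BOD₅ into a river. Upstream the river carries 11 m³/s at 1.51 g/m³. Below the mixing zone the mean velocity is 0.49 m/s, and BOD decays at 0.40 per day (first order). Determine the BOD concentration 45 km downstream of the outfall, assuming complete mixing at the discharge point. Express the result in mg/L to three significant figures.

13.9 mg/L

After complete mixing, C₀ = (2.6·105 + 11·1.51) / 13.6 = 21.29 mg/L.
Travel time t = 4.5e+04 m / 0.49 m/s = 9.184e+04 s = 1.063 d.
C = 21.29·exp(−0.40·1.063) = 21.29·0.6537 = 13.92 mg/L.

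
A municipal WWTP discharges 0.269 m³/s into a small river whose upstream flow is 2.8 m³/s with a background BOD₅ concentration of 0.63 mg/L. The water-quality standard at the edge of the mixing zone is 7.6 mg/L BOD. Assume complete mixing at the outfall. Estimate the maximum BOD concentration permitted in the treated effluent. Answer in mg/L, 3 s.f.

80.2 mg/L

Mass balance: 7.6·3.069 = 0.269·Cₑ + 2.8·0.63.
Cₑ = (23.32 − 1.764) / 0.269 = 80.15 mg/L.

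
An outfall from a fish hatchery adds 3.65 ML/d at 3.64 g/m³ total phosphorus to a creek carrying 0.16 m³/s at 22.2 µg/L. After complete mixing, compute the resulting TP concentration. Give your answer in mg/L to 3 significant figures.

3.65 ML/d = 0.04225 m³/s.
22.2 µg/L = 0.0222 mg/L.
Conservation of mass across the mixing zone: C = (0.04225·3.64 + 0.16·0.0222) / (0.04225 + 0.16) = 0.1573/0.2022 = 0.7779 mg/L.

0.778 mg/L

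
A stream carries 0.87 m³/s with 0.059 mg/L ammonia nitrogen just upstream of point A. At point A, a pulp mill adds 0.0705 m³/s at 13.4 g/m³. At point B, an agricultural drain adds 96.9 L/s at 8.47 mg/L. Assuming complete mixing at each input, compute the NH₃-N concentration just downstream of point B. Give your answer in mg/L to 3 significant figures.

1.75 mg/L

After input A: C = (0.87·0.059 + 0.0705·13.4) / 0.9405 = 1.059 mg/L.
96.9 L/s = 0.0969 m³/s.
After input B: C = (0.9405·1.059 + 0.0969·8.47) / 1.037 = 1.751 mg/L.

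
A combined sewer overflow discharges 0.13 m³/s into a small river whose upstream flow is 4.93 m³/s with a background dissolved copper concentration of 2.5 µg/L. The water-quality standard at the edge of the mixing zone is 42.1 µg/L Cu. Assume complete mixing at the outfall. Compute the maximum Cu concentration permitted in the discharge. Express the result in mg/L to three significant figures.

1.54 mg/L

2.5 µg/L = 0.0025 mg/L.
42.1 µg/L = 0.0421 mg/L.
Mass balance: 0.0421·5.06 = 0.13·Cₑ + 4.93·0.0025.
Cₑ = (0.213 − 0.01232) / 0.13 = 1.544 mg/L.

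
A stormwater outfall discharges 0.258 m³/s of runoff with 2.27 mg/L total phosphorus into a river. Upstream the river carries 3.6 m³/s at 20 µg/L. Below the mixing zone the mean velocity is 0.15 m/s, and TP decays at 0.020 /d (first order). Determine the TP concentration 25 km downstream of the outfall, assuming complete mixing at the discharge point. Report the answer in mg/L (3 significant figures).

20 µg/L = 0.02 mg/L.
After complete mixing, C₀ = (0.258·2.27 + 3.6·0.02) / 3.858 = 0.1705 mg/L.
Travel time t = 2.5e+04 m / 0.15 m/s = 1.667e+05 s = 1.929 d.
C = 0.1705·exp(−0.020·1.929) = 0.1705·0.9622 = 0.164 mg/L.

0.164 mg/L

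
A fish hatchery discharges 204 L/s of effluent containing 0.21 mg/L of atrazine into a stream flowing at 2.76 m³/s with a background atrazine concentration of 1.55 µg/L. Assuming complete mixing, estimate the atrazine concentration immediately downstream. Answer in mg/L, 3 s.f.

0.0159 mg/L

204 L/s = 0.204 m³/s.
1.55 µg/L = 0.00155 mg/L.
Flow-weighted mixing gives C = (0.204·0.21 + 2.76·0.00155) / (0.204 + 2.76) = 0.04712/2.964 = 0.0159 mg/L.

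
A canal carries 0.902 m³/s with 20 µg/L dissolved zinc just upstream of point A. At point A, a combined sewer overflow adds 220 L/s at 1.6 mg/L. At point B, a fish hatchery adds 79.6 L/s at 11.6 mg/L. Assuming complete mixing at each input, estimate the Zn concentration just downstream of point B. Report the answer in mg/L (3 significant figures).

1.08 mg/L

20 µg/L = 0.02 mg/L.
220 L/s = 0.22 m³/s.
After input A: C = (0.902·0.02 + 0.22·1.6) / 1.122 = 0.3298 mg/L.
79.6 L/s = 0.0796 m³/s.
After input B: C = (1.122·0.3298 + 0.0796·11.6) / 1.202 = 1.076 mg/L.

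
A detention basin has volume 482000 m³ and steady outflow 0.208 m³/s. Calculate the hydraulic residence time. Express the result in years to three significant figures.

Q = 0.208 m³/s × 3.156e+07 s/yr = 6.564e+06 m³/yr.
Hydraulic residence time τ = V/Q = 482000/6.564e+06 = 0.07343 yr.

0.0734 yr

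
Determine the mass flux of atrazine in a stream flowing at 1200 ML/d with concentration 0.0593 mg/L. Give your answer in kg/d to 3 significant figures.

71.2 kg/d

1200 ML/d = 13.89 m³/s.
Mass flux = Q·C = 13.89 m³/s × 0.0593 g/m³ = 0.8236 g/s.
= 0.8236 g/s × 86.4 = 71.16 kg/d.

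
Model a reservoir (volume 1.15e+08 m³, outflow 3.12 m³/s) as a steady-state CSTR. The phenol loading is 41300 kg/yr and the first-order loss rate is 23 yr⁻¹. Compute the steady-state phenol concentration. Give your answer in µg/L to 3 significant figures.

Outflow Q = 3.12 m³/s × 3.156e+07 s/yr = 9.846e+07 m³/yr.
Steady-state CSTR mass balance: W = Q·C + k·V·C, so C = W/(Q + kV).
Q + kV = 9.846e+07 + 23·1.15e+08 = 2.743e+09 m³/yr.
C = 41300/2.743e+09 = 1.505e-05 kg/m³ = 0.01505 mg/L = 15.05 µg/L.

15.1 µg/L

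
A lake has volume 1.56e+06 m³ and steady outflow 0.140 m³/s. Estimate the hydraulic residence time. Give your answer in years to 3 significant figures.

0.353 yr

Q = 0.140 m³/s × 3.156e+07 s/yr = 4.418e+06 m³/yr.
Hydraulic residence time τ = V/Q = 1.56e+06/4.418e+06 = 0.3531 yr.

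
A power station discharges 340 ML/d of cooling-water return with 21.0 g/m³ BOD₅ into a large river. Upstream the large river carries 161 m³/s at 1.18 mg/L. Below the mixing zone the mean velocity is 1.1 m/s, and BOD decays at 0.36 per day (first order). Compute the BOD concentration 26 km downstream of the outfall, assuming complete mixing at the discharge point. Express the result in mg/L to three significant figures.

1.50 mg/L

340 ML/d = 3.935 m³/s.
After complete mixing, C₀ = (3.935·21 + 161·1.18) / 164.9 = 1.653 mg/L.
Travel time t = 2.6e+04 m / 1.1 m/s = 2.364e+04 s = 0.2736 d.
C = 1.653·exp(−0.36·0.2736) = 1.653·0.9062 = 1.498 mg/L.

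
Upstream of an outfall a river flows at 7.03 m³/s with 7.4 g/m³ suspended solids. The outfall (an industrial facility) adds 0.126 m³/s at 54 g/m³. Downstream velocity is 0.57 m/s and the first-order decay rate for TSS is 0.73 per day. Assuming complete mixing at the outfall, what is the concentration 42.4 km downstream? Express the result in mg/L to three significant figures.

4.38 mg/L

After complete mixing, C₀ = (0.126·54 + 7.03·7.4) / 7.156 = 8.221 mg/L.
Travel time t = 4.24e+04 m / 0.57 m/s = 7.439e+04 s = 0.8609 d.
C = 8.221·exp(−0.73·0.8609) = 8.221·0.5334 = 4.385 mg/L.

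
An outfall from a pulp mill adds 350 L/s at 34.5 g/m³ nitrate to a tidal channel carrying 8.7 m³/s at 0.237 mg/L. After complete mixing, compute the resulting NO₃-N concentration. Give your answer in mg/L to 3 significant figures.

1.56 mg/L

350 L/s = 0.35 m³/s.
Flow-weighted mixing gives C = (0.35·34.5 + 8.7·0.237) / (0.35 + 8.7) = 14.14/9.05 = 1.562 mg/L.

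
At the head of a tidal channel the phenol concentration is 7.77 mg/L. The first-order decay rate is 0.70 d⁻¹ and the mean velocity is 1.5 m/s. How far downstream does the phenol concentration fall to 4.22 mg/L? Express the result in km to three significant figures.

113 km

From C = C₀·e^(−kt), t = ln(C₀/C)/k = ln(7.77/4.22)/0.70 = 0.6104/0.70 = 0.8721 d.
Distance = v·t = 1.5 m/s × 7.535e+04 s = 1.13e+05 m = 113 km.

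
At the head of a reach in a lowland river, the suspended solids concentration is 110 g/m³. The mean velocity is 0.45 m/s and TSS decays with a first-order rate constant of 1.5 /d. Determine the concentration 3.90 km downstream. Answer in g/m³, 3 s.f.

Travel time t = 3.90 km / 0.45 m/s = 3900/0.45 = 8667 s = 0.1003 d.
First-order decay: C = 110·exp(−1.5·0.1003) = 110·0.8603 = 94.63 g/m³.

94.6 g/m³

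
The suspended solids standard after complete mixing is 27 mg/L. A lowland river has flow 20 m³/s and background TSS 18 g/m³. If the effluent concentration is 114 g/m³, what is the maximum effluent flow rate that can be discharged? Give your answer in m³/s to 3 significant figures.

Mass balance at complete mixing: C_std·(Q_w + Q_r) = Q_w·C_e + Q_r·C_b.
Rearranging, Q_w = Q_r·(C_std − C_b)/(C_e − C_std) = 20·(27 − 18) / (114 − 27) = 2.069 m³/s.

2.07 m³/s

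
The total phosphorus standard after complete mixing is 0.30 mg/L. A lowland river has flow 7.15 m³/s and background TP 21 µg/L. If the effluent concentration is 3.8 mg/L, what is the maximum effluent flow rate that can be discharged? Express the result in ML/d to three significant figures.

49.2 ML/d

21 µg/L = 0.021 mg/L.
Mass balance at complete mixing: C_std·(Q_w + Q_r) = Q_w·C_e + Q_r·C_b.
Rearranging, Q_w = Q_r·(C_std − C_b)/(C_e − C_std) = 7.15·(0.3 − 0.021) / (3.8 − 0.3) = 0.57 m³/s.
= 49.24 ML/d.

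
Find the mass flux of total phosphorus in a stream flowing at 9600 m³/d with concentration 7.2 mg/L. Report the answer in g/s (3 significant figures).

9600 m³/d = 0.1111 m³/s.
Mass flux = Q·C = 0.1111 m³/s × 7.2 g/m³ = 0.8 g/s.

0.800 g/s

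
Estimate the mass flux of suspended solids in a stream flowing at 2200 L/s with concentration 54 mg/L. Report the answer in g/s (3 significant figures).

2200 L/s = 2.2 m³/s.
Mass flux = Q·C = 2.2 m³/s × 54 g/m³ = 118.8 g/s.

119 g/s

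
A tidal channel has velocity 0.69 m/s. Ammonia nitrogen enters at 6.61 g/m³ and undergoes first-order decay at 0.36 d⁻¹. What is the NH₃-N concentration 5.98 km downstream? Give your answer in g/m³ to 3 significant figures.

6.38 g/m³

Travel time t = 5.98 km / 0.69 m/s = 5980/0.69 = 8667 s = 0.1003 d.
First-order decay: C = 6.61·exp(−0.36·0.1003) = 6.61·0.9645 = 6.376 g/m³.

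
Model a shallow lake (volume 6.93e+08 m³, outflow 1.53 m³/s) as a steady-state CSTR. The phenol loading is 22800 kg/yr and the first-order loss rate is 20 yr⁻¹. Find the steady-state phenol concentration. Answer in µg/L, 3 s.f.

Outflow Q = 1.53 m³/s × 3.156e+07 s/yr = 4.828e+07 m³/yr.
Steady-state CSTR mass balance: W = Q·C + k·V·C, so C = W/(Q + kV).
Q + kV = 4.828e+07 + 20·6.93e+08 = 1.391e+10 m³/yr.
C = 22800/1.391e+10 = 1.639e-06 kg/m³ = 0.001639 mg/L = 1.639 µg/L.

1.64 µg/L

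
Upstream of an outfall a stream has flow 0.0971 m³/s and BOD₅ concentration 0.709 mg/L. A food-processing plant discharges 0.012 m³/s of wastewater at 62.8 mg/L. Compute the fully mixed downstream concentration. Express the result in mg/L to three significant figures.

7.54 mg/L

Flow-weighted mixing gives C = (0.012·62.8 + 0.0971·0.709) / (0.012 + 0.0971) = 0.8224/0.1091 = 7.538 mg/L.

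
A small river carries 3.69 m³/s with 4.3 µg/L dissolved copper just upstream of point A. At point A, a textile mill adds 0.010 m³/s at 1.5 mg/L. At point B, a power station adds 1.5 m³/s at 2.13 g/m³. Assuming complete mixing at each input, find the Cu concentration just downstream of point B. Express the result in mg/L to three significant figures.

0.620 mg/L

4.3 µg/L = 0.0043 mg/L.
After input A: C = (3.69·0.0043 + 0.01·1.5) / 3.7 = 0.008342 mg/L.
After input B: C = (3.7·0.008342 + 1.5·2.13) / 5.2 = 0.6204 mg/L.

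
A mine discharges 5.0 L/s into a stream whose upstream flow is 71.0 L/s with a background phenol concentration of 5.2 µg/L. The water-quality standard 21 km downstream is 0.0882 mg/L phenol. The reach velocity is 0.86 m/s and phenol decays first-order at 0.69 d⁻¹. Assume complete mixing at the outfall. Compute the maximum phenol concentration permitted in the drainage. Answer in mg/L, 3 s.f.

1.56 mg/L

5.0 L/s = 0.005 m³/s.
71.0 L/s = 0.071 m³/s.
5.2 µg/L = 0.0052 mg/L.
Travel time to the compliance point: t = 2.1e+04/0.86 = 2.442e+04 s = 0.2826 d; decay factor exp(−0.69·0.2826) = 0.8228.
So the concentration just after mixing may be at most 0.0882/0.8228 = 0.1072 mg/L.
Mass balance: 0.1072·0.076 = 0.005·Cₑ + 0.071·0.0052.
Cₑ = (0.008147 − 0.0003692) / 0.005 = 1.555 mg/L.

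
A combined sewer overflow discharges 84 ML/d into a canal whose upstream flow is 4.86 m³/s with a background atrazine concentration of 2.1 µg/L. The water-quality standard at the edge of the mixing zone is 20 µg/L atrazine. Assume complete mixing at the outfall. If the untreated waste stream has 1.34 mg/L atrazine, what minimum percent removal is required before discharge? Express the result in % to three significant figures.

84 ML/d = 0.9722 m³/s.
2.1 µg/L = 0.0021 mg/L.
20 µg/L = 0.02 mg/L.
Mass balance: 0.02·5.832 = 0.9722·Cₑ + 4.86·0.0021.
Cₑ = (0.1166 − 0.01021) / 0.9722 = 0.1095 mg/L.
Required removal = 1 − 0.1095/1.34 = 91.83 %.

91.8 %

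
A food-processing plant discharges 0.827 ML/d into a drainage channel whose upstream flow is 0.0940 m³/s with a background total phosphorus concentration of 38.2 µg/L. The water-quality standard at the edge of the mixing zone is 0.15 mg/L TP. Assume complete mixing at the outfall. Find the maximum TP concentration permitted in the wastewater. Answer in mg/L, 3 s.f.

0.827 ML/d = 0.009572 m³/s.
38.2 µg/L = 0.0382 mg/L.
Mass balance: 0.15·0.1036 = 0.009572·Cₑ + 0.094·0.0382.
Cₑ = (0.01554 − 0.003591) / 0.009572 = 1.248 mg/L.

1.25 mg/L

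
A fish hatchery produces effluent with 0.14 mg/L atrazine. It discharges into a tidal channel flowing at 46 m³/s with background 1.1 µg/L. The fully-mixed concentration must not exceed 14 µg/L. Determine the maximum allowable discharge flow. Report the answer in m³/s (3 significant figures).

1.1 µg/L = 0.0011 mg/L.
14 µg/L = 0.014 mg/L.
Mass balance at complete mixing: C_std·(Q_w + Q_r) = Q_w·C_e + Q_r·C_b.
Rearranging, Q_w = Q_r·(C_std − C_b)/(C_e − C_std) = 46·(0.014 − 0.0011) / (0.14 − 0.014) = 4.71 m³/s.

4.71 m³/s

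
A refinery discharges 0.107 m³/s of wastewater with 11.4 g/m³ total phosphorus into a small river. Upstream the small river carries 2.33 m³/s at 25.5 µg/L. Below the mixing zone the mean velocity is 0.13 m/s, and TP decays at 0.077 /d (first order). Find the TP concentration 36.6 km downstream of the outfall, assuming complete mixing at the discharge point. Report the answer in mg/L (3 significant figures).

0.408 mg/L

25.5 µg/L = 0.0255 mg/L.
After complete mixing, C₀ = (0.107·11.4 + 2.33·0.0255) / 2.437 = 0.5249 mg/L.
Travel time t = 3.66e+04 m / 0.13 m/s = 2.815e+05 s = 3.259 d.
C = 0.5249·exp(−0.077·3.259) = 0.5249·0.7781 = 0.4084 mg/L.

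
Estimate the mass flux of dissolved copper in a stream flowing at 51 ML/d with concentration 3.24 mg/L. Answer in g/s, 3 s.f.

1.91 g/s

51 ML/d = 0.5903 m³/s.
Mass flux = Q·C = 0.5903 m³/s × 3.24 g/m³ = 1.913 g/s.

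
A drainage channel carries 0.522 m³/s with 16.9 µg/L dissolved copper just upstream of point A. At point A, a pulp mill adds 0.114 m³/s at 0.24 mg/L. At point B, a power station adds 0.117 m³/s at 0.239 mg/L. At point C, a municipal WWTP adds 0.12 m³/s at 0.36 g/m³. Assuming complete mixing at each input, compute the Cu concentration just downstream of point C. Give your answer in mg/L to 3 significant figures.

0.123 mg/L

16.9 µg/L = 0.0169 mg/L.
After input A: C = (0.522·0.0169 + 0.114·0.24) / 0.636 = 0.05689 mg/L.
After input B: C = (0.636·0.05689 + 0.117·0.239) / 0.753 = 0.08519 mg/L.
After input C: C = (0.753·0.08519 + 0.12·0.36) / 0.873 = 0.123 mg/L.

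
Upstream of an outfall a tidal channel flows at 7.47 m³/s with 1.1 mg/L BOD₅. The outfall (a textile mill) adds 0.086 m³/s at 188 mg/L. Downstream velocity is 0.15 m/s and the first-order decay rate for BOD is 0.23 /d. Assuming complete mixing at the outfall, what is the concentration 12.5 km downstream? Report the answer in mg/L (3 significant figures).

After complete mixing, C₀ = (0.086·188 + 7.47·1.1) / 7.556 = 3.227 mg/L.
Travel time t = 1.25e+04 m / 0.15 m/s = 8.333e+04 s = 0.9645 d.
C = 3.227·exp(−0.23·0.9645) = 3.227·0.801 = 2.585 mg/L.

2.59 mg/L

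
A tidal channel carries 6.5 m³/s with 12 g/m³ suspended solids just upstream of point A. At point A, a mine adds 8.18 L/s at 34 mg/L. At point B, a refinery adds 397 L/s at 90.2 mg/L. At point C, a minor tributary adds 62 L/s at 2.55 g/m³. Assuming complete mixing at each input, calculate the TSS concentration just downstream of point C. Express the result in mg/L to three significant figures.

16.4 mg/L

8.18 L/s = 0.00818 m³/s.
After input A: C = (6.5·12 + 0.00818·34) / 6.508 = 12.03 mg/L.
397 L/s = 0.397 m³/s.
After input B: C = (6.508·12.03 + 0.397·90.2) / 6.905 = 16.52 mg/L.
62 L/s = 0.062 m³/s.
After input C: C = (6.905·16.52 + 0.062·2.55) / 6.967 = 16.4 mg/L.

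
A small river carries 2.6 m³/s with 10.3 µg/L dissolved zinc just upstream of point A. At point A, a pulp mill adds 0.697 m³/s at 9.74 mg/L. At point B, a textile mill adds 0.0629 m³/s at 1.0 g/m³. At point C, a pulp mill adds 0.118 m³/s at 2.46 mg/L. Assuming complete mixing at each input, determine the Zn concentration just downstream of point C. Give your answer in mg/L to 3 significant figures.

10.3 µg/L = 0.0103 mg/L.
After input A: C = (2.6·0.0103 + 0.697·9.74) / 3.297 = 2.067 mg/L.
After input B: C = (3.297·2.067 + 0.0629·1) / 3.36 = 2.047 mg/L.
After input C: C = (3.36·2.047 + 0.118·2.46) / 3.478 = 2.061 mg/L.

2.06 mg/L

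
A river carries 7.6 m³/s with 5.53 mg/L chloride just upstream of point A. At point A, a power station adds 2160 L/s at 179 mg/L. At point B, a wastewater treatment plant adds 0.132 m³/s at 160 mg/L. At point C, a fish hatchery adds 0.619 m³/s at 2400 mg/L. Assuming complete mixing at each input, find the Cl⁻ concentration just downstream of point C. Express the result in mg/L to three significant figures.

2160 L/s = 2.16 m³/s.
After input A: C = (7.6·5.53 + 2.16·179) / 9.76 = 43.92 mg/L.
After input B: C = (9.76·43.92 + 0.132·160) / 9.892 = 45.47 mg/L.
After input C: C = (9.892·45.47 + 0.619·2400) / 10.51 = 184.1 mg/L.

184 mg/L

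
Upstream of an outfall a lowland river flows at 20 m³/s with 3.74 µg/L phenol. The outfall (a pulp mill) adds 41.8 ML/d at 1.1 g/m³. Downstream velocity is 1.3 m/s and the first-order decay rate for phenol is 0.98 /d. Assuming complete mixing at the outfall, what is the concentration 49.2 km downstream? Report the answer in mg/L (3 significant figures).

0.0193 mg/L

41.8 ML/d = 0.4838 m³/s.
3.74 µg/L = 0.00374 mg/L.
After complete mixing, C₀ = (0.4838·1.1 + 20·0.00374) / 20.48 = 0.02963 mg/L.
Travel time t = 4.92e+04 m / 1.3 m/s = 3.785e+04 s = 0.438 d.
C = 0.02963·exp(−0.98·0.438) = 0.02963·0.651 = 0.01929 mg/L.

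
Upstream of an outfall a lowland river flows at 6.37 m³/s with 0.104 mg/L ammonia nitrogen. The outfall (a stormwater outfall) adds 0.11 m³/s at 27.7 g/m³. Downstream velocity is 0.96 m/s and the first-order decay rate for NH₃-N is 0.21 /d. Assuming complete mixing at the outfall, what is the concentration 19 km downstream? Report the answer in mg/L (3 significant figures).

0.546 mg/L

After complete mixing, C₀ = (0.11·27.7 + 6.37·0.104) / 6.48 = 0.5725 mg/L.
Travel time t = 1.9e+04 m / 0.96 m/s = 1.979e+04 s = 0.2291 d.
C = 0.5725·exp(−0.21·0.2291) = 0.5725·0.953 = 0.5456 mg/L.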